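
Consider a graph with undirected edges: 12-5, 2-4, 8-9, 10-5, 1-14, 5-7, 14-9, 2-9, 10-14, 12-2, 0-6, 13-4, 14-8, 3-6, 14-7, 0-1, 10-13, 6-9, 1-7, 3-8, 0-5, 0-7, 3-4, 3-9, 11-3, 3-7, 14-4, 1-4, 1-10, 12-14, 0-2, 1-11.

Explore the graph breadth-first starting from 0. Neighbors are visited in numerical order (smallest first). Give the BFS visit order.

Visit 0; enqueue 1, 2, 5, 6, 7 → queue [1, 2, 5, 6, 7]
Visit 1; enqueue 4, 10, 11, 14 → queue [2, 5, 6, 7, 4, 10, 11, 14]
Visit 2; enqueue 9, 12 → queue [5, 6, 7, 4, 10, 11, 14, 9, 12]
Visit 5 → queue [6, 7, 4, 10, 11, 14, 9, 12]
Visit 6; enqueue 3 → queue [7, 4, 10, 11, 14, 9, 12, 3]
Visit 7 → queue [4, 10, 11, 14, 9, 12, 3]
Visit 4; enqueue 13 → queue [10, 11, 14, 9, 12, 3, 13]
Visit 10 → queue [11, 14, 9, 12, 3, 13]
Visit 11 → queue [14, 9, 12, 3, 13]
Visit 14; enqueue 8 → queue [9, 12, 3, 13, 8]
Visit 9 → queue [12, 3, 13, 8]
Visit 12 → queue [3, 13, 8]
Visit 3 → queue [13, 8]
Visit 13 → queue [8]
Visit 8 → queue []

0, 1, 2, 5, 6, 7, 4, 10, 11, 14, 9, 12, 3, 13, 8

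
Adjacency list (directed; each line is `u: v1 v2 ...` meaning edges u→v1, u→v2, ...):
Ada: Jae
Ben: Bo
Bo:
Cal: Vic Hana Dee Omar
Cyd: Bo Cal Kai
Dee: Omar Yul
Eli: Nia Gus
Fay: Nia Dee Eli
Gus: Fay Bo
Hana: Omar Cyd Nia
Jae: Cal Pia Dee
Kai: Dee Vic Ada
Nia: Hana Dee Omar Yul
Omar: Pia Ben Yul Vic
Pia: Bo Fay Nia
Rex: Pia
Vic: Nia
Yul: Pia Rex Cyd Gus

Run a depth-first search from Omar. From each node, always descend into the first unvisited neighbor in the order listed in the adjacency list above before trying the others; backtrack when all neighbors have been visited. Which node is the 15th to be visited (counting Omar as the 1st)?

Visit Omar
Omar → Pia
Pia → Bo
Pia → Fay
Fay → Nia
Nia → Hana
Hana → Cyd
Cyd → Cal
Cal → Vic
Cal → Dee
Dee → Yul
Yul → Rex
Yul → Gus
Cyd → Kai
Kai → Ada
Ada → Jae
Fay → Eli
Omar → Ben

Visit order: Omar, Pia, Bo, Fay, Nia, Hana, Cyd, Cal, Vic, Dee, Yul, Rex, Gus, Kai, Ada, Jae, Eli, Ben

Ada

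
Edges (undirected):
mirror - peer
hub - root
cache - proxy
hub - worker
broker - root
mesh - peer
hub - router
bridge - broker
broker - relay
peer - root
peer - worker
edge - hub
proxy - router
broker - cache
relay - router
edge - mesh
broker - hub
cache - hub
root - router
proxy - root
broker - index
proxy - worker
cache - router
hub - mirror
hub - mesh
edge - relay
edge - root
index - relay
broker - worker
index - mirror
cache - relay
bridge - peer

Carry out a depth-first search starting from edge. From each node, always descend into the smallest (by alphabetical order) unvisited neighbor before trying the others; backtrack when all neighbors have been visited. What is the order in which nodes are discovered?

edge → hub → broker → bridge → peer → mesh → mirror → index → relay → cache → proxy → root → router → worker

Visit edge
edge → hub
hub → broker
broker → bridge
bridge → peer
peer → mesh
peer → mirror
mirror → index
index → relay
relay → cache
cache → proxy
proxy → root
root → router
proxy → worker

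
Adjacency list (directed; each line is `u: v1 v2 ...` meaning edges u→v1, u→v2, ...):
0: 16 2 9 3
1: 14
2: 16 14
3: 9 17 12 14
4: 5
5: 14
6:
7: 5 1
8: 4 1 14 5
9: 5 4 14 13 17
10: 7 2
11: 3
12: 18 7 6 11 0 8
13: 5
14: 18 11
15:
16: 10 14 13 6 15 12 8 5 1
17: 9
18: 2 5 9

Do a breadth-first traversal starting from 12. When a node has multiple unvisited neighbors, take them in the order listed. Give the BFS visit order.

12, 18, 7, 6, 11, 0, 8, 2, 5, 9, 1, 3, 16, 4, 14, 13, 17, 10, 15

Visit 12; enqueue 18, 7, 6, 11, 0, 8 → queue [18, 7, 6, 11, 0, 8]
Visit 18; enqueue 2, 5, 9 → queue [7, 6, 11, 0, 8, 2, 5, 9]
Visit 7; enqueue 1 → queue [6, 11, 0, 8, 2, 5, 9, 1]
Visit 6 → queue [11, 0, 8, 2, 5, 9, 1]
Visit 11; enqueue 3 → queue [0, 8, 2, 5, 9, 1, 3]
Visit 0; enqueue 16 → queue [8, 2, 5, 9, 1, 3, 16]
Visit 8; enqueue 4, 14 → queue [2, 5, 9, 1, 3, 16, 4, 14]
Visit 2 → queue [5, 9, 1, 3, 16, 4, 14]
Visit 5 → queue [9, 1, 3, 16, 4, 14]
Visit 9; enqueue 13, 17 → queue [1, 3, 16, 4, 14, 13, 17]
Visit 1 → queue [3, 16, 4, 14, 13, 17]
Visit 3 → queue [16, 4, 14, 13, 17]
Visit 16; enqueue 10, 15 → queue [4, 14, 13, 17, 10, 15]
Visit 4 → queue [14, 13, 17, 10, 15]
Visit 14 → queue [13, 17, 10, 15]
Visit 13 → queue [17, 10, 15]
Visit 17 → queue [10, 15]
Visit 10 → queue [15]
Visit 15 → queue []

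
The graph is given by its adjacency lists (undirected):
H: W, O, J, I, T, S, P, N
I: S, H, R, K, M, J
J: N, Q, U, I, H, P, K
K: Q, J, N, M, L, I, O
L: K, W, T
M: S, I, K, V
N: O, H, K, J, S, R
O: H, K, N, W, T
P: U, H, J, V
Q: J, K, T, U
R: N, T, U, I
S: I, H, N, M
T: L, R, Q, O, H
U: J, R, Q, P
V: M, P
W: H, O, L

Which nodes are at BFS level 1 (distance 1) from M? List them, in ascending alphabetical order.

I, K, S, V

Level 0: M
Level 1: I, K, S, V
Level 2: H, J, L, N, O, P, Q, R
Level 3: T, U, W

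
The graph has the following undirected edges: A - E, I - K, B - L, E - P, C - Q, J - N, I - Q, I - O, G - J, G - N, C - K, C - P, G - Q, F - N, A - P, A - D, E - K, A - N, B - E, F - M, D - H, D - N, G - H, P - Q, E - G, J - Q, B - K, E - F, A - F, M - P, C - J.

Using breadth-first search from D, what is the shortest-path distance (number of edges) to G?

Level 0: D
Level 1: A, H, N
Level 2: E, F, G, J, P
Level 3: B, C, K, M, Q
Level 4: I, L
Level 5: O
G first appears at level 2.

2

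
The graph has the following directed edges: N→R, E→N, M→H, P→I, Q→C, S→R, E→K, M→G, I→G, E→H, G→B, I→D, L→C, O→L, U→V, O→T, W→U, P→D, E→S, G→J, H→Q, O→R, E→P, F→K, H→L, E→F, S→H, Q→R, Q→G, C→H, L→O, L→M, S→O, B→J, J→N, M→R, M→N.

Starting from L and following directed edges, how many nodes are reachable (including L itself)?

BFS from L visits: L, O, M, C, T, R, N, H, G, Q, J, B
Reachable nodes: 12 of 22 total.

12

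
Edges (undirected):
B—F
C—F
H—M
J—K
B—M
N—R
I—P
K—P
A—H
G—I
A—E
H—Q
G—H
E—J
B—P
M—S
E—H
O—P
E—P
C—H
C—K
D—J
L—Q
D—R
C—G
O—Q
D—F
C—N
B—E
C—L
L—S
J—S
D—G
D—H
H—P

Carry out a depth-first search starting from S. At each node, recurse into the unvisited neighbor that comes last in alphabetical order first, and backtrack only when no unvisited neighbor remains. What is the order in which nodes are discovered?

S -> M -> H -> Q -> O -> P -> K -> J -> E -> B -> F -> D -> R -> N -> C -> L -> G -> I -> A

Visit S
S → M
M → H
H → Q
Q → O
O → P
P → K
K → J
J → E
E → B
B → F
F → D
D → R
R → N
N → C
C → L
C → G
G → I
E → A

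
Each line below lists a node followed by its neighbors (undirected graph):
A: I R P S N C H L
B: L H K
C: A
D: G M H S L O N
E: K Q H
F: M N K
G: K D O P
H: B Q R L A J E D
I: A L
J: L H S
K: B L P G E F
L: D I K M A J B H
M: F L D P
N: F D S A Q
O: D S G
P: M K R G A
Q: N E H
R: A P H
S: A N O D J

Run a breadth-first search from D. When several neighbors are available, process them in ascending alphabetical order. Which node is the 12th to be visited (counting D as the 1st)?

Visit D; enqueue G, H, L, M, N, O, S → queue [G, H, L, M, N, O, S]
Visit G; enqueue K, P → queue [H, L, M, N, O, S, K, P]
Visit H; enqueue A, B, E, J, Q, R → queue [L, M, N, O, S, K, P, A, B, E, J, Q, R]
Visit L; enqueue I → queue [M, N, O, S, K, P, A, B, E, J, Q, R, I]
Visit M; enqueue F → queue [N, O, S, K, P, A, B, E, J, Q, R, I, F]
Visit N → queue [O, S, K, P, A, B, E, J, Q, R, I, F]
Visit O → queue [S, K, P, A, B, E, J, Q, R, I, F]
Visit S → queue [K, P, A, B, E, J, Q, R, I, F]
Visit K → queue [P, A, B, E, J, Q, R, I, F]
Visit P → queue [A, B, E, J, Q, R, I, F]
Visit A; enqueue C → queue [B, E, J, Q, R, I, F, C]
Visit B → queue [E, J, Q, R, I, F, C]
Visit E → queue [J, Q, R, I, F, C]
Visit J → queue [Q, R, I, F, C]
Visit Q → queue [R, I, F, C]
Visit R → queue [I, F, C]
Visit I → queue [F, C]
Visit F → queue [C]
Visit C → queue []

Visit order: D, G, H, L, M, N, O, S, K, P, A, B, E, J, Q, R, I, F, C

B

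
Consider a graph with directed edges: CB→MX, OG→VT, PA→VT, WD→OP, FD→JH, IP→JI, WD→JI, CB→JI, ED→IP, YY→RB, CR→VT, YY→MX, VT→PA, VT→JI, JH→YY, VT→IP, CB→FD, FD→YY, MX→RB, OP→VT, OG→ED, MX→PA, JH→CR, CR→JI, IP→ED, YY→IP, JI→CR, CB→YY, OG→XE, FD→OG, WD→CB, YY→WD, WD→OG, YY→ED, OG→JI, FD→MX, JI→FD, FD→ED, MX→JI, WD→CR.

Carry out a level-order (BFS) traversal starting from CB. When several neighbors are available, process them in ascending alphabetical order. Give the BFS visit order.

CB FD JI MX YY ED JH OG CR PA RB IP WD VT XE OP

Visit CB; enqueue FD, JI, MX, YY → queue [FD, JI, MX, YY]
Visit FD; enqueue ED, JH, OG → queue [JI, MX, YY, ED, JH, OG]
Visit JI; enqueue CR → queue [MX, YY, ED, JH, OG, CR]
Visit MX; enqueue PA, RB → queue [YY, ED, JH, OG, CR, PA, RB]
Visit YY; enqueue IP, WD → queue [ED, JH, OG, CR, PA, RB, IP, WD]
Visit ED → queue [JH, OG, CR, PA, RB, IP, WD]
Visit JH → queue [OG, CR, PA, RB, IP, WD]
Visit OG; enqueue VT, XE → queue [CR, PA, RB, IP, WD, VT, XE]
Visit CR → queue [PA, RB, IP, WD, VT, XE]
Visit PA → queue [RB, IP, WD, VT, XE]
Visit RB → queue [IP, WD, VT, XE]
Visit IP → queue [WD, VT, XE]
Visit WD; enqueue OP → queue [VT, XE, OP]
Visit VT → queue [XE, OP]
Visit XE → queue [OP]
Visit OP → queue []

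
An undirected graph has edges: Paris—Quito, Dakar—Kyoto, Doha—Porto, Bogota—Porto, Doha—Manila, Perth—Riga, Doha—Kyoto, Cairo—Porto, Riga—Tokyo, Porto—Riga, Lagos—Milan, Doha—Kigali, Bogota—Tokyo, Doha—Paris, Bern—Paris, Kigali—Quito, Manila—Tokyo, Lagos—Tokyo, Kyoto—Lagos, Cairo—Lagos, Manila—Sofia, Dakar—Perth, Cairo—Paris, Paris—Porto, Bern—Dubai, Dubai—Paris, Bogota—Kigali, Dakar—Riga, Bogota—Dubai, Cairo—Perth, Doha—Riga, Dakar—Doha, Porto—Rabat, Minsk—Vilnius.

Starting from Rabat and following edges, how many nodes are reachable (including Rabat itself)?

19

BFS from Rabat visits: Rabat, Porto, Riga, Paris, Doha, Cairo, Bogota, Tokyo, Perth, Dakar, Quito, Dubai, Bern, Manila, Kyoto, Kigali, Lagos, Sofia, Milan
Reachable nodes: 19 of 21 total.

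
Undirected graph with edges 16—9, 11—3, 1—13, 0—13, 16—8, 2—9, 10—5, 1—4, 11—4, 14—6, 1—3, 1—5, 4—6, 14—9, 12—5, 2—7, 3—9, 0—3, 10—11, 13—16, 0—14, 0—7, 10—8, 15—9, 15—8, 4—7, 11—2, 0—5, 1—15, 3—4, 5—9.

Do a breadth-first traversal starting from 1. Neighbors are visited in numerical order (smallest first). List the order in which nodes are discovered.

Visit 1; enqueue 3, 4, 5, 13, 15 → queue [3, 4, 5, 13, 15]
Visit 3; enqueue 0, 9, 11 → queue [4, 5, 13, 15, 0, 9, 11]
Visit 4; enqueue 6, 7 → queue [5, 13, 15, 0, 9, 11, 6, 7]
Visit 5; enqueue 10, 12 → queue [13, 15, 0, 9, 11, 6, 7, 10, 12]
Visit 13; enqueue 16 → queue [15, 0, 9, 11, 6, 7, 10, 12, 16]
Visit 15; enqueue 8 → queue [0, 9, 11, 6, 7, 10, 12, 16, 8]
Visit 0; enqueue 14 → queue [9, 11, 6, 7, 10, 12, 16, 8, 14]
Visit 9; enqueue 2 → queue [11, 6, 7, 10, 12, 16, 8, 14, 2]
Visit 11 → queue [6, 7, 10, 12, 16, 8, 14, 2]
Visit 6 → queue [7, 10, 12, 16, 8, 14, 2]
Visit 7 → queue [10, 12, 16, 8, 14, 2]
Visit 10 → queue [12, 16, 8, 14, 2]
Visit 12 → queue [16, 8, 14, 2]
Visit 16 → queue [8, 14, 2]
Visit 8 → queue [14, 2]
Visit 14 → queue [2]
Visit 2 → queue []

1, 3, 4, 5, 13, 15, 0, 9, 11, 6, 7, 10, 12, 16, 8, 14, 2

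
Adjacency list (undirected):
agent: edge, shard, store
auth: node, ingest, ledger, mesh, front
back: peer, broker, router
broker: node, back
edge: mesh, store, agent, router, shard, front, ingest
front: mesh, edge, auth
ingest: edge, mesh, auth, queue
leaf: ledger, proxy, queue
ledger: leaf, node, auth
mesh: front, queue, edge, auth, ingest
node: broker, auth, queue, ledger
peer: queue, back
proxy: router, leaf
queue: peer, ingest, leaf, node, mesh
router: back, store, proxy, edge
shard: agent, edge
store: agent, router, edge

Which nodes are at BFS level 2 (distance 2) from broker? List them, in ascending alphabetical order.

auth, ledger, peer, queue, router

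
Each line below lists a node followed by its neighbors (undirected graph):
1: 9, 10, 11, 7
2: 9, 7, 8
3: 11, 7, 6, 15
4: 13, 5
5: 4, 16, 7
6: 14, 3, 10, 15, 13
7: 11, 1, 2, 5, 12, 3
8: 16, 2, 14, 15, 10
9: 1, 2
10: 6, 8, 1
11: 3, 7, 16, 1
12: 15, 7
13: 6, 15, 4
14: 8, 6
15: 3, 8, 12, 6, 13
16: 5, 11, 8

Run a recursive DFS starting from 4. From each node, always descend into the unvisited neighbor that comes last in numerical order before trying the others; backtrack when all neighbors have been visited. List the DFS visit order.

Visit 4
4 → 13
13 → 15
15 → 12
12 → 7
7 → 11
11 → 16
16 → 8
8 → 14
14 → 6
6 → 10
10 → 1
1 → 9
9 → 2
6 → 3
16 → 5

4 -> 13 -> 15 -> 12 -> 7 -> 11 -> 16 -> 8 -> 14 -> 6 -> 10 -> 1 -> 9 -> 2 -> 3 -> 5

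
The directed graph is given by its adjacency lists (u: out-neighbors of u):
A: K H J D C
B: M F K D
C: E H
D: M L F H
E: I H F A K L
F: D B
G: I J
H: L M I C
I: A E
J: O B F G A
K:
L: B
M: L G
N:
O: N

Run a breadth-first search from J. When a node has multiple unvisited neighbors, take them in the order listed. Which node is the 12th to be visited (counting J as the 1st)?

Visit J; enqueue O, B, F, G, A → queue [O, B, F, G, A]
Visit O; enqueue N → queue [B, F, G, A, N]
Visit B; enqueue M, K, D → queue [F, G, A, N, M, K, D]
Visit F → queue [G, A, N, M, K, D]
Visit G; enqueue I → queue [A, N, M, K, D, I]
Visit A; enqueue H, C → queue [N, M, K, D, I, H, C]
Visit N → queue [M, K, D, I, H, C]
Visit M; enqueue L → queue [K, D, I, H, C, L]
Visit K → queue [D, I, H, C, L]
Visit D → queue [I, H, C, L]
Visit I; enqueue E → queue [H, C, L, E]
Visit H → queue [C, L, E]
Visit C → queue [L, E]
Visit L → queue [E]
Visit E → queue []

Visit order: J, O, B, F, G, A, N, M, K, D, I, H, C, L, E

H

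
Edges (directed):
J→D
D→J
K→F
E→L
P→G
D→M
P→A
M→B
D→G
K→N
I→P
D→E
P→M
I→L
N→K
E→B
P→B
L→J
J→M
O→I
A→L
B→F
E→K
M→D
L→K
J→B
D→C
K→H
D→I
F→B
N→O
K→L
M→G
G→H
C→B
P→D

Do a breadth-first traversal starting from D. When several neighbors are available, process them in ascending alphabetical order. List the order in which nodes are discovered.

D, C, E, G, I, J, M, B, K, L, H, P, F, N, A, O

Visit D; enqueue C, E, G, I, J, M → queue [C, E, G, I, J, M]
Visit C; enqueue B → queue [E, G, I, J, M, B]
Visit E; enqueue K, L → queue [G, I, J, M, B, K, L]
Visit G; enqueue H → queue [I, J, M, B, K, L, H]
Visit I; enqueue P → queue [J, M, B, K, L, H, P]
Visit J → queue [M, B, K, L, H, P]
Visit M → queue [B, K, L, H, P]
Visit B; enqueue F → queue [K, L, H, P, F]
Visit K; enqueue N → queue [L, H, P, F, N]
Visit L → queue [H, P, F, N]
Visit H → queue [P, F, N]
Visit P; enqueue A → queue [F, N, A]
Visit F → queue [N, A]
Visit N; enqueue O → queue [A, O]
Visit A → queue [O]
Visit O → queue []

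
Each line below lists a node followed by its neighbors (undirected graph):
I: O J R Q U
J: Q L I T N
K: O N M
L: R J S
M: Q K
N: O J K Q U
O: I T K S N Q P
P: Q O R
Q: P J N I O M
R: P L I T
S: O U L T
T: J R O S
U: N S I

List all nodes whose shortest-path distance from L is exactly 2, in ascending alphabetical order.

I, N, O, P, Q, T, U

Level 0: L
Level 1: J, R, S
Level 2: I, N, O, P, Q, T, U
Level 3: K, M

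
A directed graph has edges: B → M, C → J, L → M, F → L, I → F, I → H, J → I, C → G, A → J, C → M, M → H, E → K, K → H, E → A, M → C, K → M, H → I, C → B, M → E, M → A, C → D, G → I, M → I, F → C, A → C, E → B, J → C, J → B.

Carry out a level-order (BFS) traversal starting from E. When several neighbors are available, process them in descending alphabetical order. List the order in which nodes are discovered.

E → K → B → A → M → H → J → C → I → G → D → F → L

Visit E; enqueue K, B, A → queue [K, B, A]
Visit K; enqueue M, H → queue [B, A, M, H]
Visit B → queue [A, M, H]
Visit A; enqueue J, C → queue [M, H, J, C]
Visit M; enqueue I → queue [H, J, C, I]
Visit H → queue [J, C, I]
Visit J → queue [C, I]
Visit C; enqueue G, D → queue [I, G, D]
Visit I; enqueue F → queue [G, D, F]
Visit G → queue [D, F]
Visit D → queue [F]
Visit F; enqueue L → queue [L]
Visit L → queue []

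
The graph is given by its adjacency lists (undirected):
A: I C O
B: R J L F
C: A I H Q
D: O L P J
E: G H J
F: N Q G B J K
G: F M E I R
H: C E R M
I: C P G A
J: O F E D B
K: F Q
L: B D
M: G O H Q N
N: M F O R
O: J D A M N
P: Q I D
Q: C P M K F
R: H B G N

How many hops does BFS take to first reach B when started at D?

Level 0: D
Level 1: J, L, O, P
Level 2: A, B, E, F, I, M, N, Q
Level 3: C, G, H, K, R
B first appears at level 2.

2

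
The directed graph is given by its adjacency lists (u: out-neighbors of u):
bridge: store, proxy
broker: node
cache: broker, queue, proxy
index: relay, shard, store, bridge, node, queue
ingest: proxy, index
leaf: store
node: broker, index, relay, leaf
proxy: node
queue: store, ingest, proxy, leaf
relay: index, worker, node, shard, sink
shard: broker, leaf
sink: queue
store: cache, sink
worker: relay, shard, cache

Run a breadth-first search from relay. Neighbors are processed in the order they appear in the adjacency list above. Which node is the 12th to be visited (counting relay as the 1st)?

leaf

Visit relay; enqueue index, worker, node, shard, sink → queue [index, worker, node, shard, sink]
Visit index; enqueue store, bridge, queue → queue [worker, node, shard, sink, store, bridge, queue]
Visit worker; enqueue cache → queue [node, shard, sink, store, bridge, queue, cache]
Visit node; enqueue broker, leaf → queue [shard, sink, store, bridge, queue, cache, broker, leaf]
Visit shard → queue [sink, store, bridge, queue, cache, broker, leaf]
Visit sink → queue [store, bridge, queue, cache, broker, leaf]
Visit store → queue [bridge, queue, cache, broker, leaf]
Visit bridge; enqueue proxy → queue [queue, cache, broker, leaf, proxy]
Visit queue; enqueue ingest → queue [cache, broker, leaf, proxy, ingest]
Visit cache → queue [broker, leaf, proxy, ingest]
Visit broker → queue [leaf, proxy, ingest]
Visit leaf → queue [proxy, ingest]
Visit proxy → queue [ingest]
Visit ingest → queue []

Visit order: relay, index, worker, node, shard, sink, store, bridge, queue, cache, broker, leaf, proxy, ingest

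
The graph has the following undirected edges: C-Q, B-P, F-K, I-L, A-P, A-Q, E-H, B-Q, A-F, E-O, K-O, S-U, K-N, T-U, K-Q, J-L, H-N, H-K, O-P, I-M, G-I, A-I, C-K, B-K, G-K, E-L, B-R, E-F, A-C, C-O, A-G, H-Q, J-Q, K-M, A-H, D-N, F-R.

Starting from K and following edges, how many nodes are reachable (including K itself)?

18

BFS from K visits: K, Q, O, N, M, H, G, F, C, B, J, A, P, E, D, I, R, L
Reachable nodes: 18 of 21 total.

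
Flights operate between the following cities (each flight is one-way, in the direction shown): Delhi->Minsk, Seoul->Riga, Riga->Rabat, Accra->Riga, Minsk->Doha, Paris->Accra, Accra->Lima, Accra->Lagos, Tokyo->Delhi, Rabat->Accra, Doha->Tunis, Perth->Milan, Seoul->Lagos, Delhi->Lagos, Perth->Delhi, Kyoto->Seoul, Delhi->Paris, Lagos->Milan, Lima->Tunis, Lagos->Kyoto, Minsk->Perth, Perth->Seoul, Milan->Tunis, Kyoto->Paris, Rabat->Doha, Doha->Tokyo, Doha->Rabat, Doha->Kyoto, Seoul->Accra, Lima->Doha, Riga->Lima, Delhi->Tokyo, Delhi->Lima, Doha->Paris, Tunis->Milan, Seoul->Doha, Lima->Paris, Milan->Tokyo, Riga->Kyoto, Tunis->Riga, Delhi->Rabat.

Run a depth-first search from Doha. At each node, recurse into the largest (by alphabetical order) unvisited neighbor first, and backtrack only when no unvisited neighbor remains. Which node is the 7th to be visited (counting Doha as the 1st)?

Paris

Visit Doha
Doha → Tunis
Tunis → Riga
Riga → Rabat
Rabat → Accra
Accra → Lima
Lima → Paris
Accra → Lagos
Lagos → Milan
Milan → Tokyo
Tokyo → Delhi
Delhi → Minsk
Minsk → Perth
Perth → Seoul
Lagos → Kyoto

Visit order: Doha, Tunis, Riga, Rabat, Accra, Lima, Paris, Lagos, Milan, Tokyo, Delhi, Minsk, Perth, Seoul, Kyoto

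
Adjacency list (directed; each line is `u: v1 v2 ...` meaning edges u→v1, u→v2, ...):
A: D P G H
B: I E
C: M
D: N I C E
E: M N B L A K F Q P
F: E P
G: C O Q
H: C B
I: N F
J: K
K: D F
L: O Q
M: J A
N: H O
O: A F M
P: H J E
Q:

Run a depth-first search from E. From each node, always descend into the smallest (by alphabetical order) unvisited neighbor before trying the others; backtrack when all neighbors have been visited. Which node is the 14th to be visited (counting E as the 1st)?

O

Visit E
E → A
A → D
D → C
C → M
M → J
J → K
K → F
F → P
P → H
H → B
B → I
I → N
N → O
A → G
G → Q
E → L

Visit order: E, A, D, C, M, J, K, F, P, H, B, I, N, O, G, Q, L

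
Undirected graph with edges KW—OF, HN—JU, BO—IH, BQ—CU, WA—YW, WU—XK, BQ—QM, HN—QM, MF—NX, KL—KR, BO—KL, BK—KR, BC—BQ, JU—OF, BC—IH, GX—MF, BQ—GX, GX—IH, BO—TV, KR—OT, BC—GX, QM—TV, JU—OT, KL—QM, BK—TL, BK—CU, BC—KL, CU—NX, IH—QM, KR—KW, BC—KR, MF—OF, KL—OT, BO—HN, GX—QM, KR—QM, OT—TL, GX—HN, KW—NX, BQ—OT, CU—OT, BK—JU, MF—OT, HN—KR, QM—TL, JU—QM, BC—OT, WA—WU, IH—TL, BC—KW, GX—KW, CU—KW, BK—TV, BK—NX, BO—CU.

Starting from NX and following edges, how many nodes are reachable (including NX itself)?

19

BFS from NX visits: NX, BK, CU, KW, MF, JU, KR, TL, TV, BO, BQ, OT, BC, GX, OF, HN, QM, KL, IH
Reachable nodes: 19 of 23 total.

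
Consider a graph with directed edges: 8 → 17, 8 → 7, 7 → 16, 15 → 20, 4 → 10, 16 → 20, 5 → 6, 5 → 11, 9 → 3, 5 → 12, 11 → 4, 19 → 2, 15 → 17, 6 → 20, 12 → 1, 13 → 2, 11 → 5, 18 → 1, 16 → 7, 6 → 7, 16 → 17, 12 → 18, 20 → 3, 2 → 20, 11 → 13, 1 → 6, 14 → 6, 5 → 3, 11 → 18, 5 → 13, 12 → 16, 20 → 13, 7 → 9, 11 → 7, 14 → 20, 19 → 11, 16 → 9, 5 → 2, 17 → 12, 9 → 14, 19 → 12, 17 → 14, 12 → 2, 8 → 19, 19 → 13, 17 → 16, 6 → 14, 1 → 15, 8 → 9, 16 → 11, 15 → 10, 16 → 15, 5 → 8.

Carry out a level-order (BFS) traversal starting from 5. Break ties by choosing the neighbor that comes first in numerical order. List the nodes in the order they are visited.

5 2 3 6 8 11 12 13 20 7 14 9 17 19 4 18 1 16 10 15

Visit 5; enqueue 2, 3, 6, 8, 11, 12, 13 → queue [2, 3, 6, 8, 11, 12, 13]
Visit 2; enqueue 20 → queue [3, 6, 8, 11, 12, 13, 20]
Visit 3 → queue [6, 8, 11, 12, 13, 20]
Visit 6; enqueue 7, 14 → queue [8, 11, 12, 13, 20, 7, 14]
Visit 8; enqueue 9, 17, 19 → queue [11, 12, 13, 20, 7, 14, 9, 17, 19]
Visit 11; enqueue 4, 18 → queue [12, 13, 20, 7, 14, 9, 17, 19, 4, 18]
Visit 12; enqueue 1, 16 → queue [13, 20, 7, 14, 9, 17, 19, 4, 18, 1, 16]
Visit 13 → queue [20, 7, 14, 9, 17, 19, 4, 18, 1, 16]
Visit 20 → queue [7, 14, 9, 17, 19, 4, 18, 1, 16]
Visit 7 → queue [14, 9, 17, 19, 4, 18, 1, 16]
Visit 14 → queue [9, 17, 19, 4, 18, 1, 16]
Visit 9 → queue [17, 19, 4, 18, 1, 16]
Visit 17 → queue [19, 4, 18, 1, 16]
Visit 19 → queue [4, 18, 1, 16]
Visit 4; enqueue 10 → queue [18, 1, 16, 10]
Visit 18 → queue [1, 16, 10]
Visit 1; enqueue 15 → queue [16, 10, 15]
Visit 16 → queue [10, 15]
Visit 10 → queue [15]
Visit 15 → queue []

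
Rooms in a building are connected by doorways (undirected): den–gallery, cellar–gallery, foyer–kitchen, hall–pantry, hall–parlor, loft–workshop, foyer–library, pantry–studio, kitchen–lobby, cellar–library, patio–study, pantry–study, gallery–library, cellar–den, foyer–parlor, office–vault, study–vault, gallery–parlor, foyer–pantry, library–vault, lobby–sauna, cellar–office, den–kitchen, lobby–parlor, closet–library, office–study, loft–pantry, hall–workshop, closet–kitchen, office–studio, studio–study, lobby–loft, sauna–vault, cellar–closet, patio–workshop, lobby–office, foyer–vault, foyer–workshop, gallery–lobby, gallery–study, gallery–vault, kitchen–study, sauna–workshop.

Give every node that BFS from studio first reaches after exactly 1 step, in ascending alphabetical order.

office, pantry, study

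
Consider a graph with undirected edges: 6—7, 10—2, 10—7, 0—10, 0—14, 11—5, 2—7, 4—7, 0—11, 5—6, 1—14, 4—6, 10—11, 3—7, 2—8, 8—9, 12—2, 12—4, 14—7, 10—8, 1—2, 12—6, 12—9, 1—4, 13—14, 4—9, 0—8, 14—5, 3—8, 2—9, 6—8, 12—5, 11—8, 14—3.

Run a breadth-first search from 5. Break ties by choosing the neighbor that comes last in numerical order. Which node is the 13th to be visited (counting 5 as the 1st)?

2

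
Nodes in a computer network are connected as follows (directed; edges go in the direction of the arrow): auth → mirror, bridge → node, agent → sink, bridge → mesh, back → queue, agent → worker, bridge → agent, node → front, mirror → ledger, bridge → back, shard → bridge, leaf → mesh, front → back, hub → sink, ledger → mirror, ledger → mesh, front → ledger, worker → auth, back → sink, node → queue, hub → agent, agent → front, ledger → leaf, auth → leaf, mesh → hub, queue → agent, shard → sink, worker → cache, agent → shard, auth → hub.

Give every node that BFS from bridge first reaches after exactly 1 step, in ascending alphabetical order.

Level 0: bridge
Level 1: agent, back, mesh, node
Level 2: front, hub, queue, shard, sink, worker
Level 3: auth, cache, ledger
Level 4: leaf, mirror

agent, back, mesh, node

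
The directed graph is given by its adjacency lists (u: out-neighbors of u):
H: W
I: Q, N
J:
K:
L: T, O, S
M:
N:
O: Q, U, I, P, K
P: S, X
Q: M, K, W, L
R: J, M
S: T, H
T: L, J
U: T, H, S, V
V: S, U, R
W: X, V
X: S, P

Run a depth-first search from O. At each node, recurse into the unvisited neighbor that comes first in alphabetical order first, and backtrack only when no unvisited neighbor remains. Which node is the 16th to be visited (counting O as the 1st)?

Visit O
O → I
I → N
I → Q
Q → K
Q → L
L → S
S → H
H → W
W → V
V → R
R → J
R → M
V → U
U → T
W → X
X → P

Visit order: O, I, N, Q, K, L, S, H, W, V, R, J, M, U, T, X, P

X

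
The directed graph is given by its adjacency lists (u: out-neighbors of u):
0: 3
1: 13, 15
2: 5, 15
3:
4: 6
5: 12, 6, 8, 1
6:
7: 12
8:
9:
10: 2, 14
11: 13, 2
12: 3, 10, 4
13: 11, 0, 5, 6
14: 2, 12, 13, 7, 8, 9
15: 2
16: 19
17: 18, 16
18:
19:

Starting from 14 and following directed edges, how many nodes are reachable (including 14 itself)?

16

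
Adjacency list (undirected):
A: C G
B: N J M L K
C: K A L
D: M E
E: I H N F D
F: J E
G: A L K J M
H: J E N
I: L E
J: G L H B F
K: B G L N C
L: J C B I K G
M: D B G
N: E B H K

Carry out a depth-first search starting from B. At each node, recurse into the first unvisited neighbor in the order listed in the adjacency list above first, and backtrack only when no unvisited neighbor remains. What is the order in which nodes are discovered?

Visit B
B → N
N → E
E → I
I → L
L → J
J → G
G → A
A → C
C → K
G → M
M → D
J → H
J → F

B → N → E → I → L → J → G → A → C → K → M → D → H → F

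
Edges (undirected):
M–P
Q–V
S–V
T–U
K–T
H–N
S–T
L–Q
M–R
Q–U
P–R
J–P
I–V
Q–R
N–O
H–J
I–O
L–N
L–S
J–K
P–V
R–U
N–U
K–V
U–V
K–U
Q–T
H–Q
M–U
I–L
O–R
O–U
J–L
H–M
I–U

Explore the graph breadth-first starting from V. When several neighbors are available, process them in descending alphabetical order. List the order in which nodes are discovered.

Visit V; enqueue U, S, Q, P, K, I → queue [U, S, Q, P, K, I]
Visit U; enqueue T, R, O, N, M → queue [S, Q, P, K, I, T, R, O, N, M]
Visit S; enqueue L → queue [Q, P, K, I, T, R, O, N, M, L]
Visit Q; enqueue H → queue [P, K, I, T, R, O, N, M, L, H]
Visit P; enqueue J → queue [K, I, T, R, O, N, M, L, H, J]
Visit K → queue [I, T, R, O, N, M, L, H, J]
Visit I → queue [T, R, O, N, M, L, H, J]
Visit T → queue [R, O, N, M, L, H, J]
Visit R → queue [O, N, M, L, H, J]
Visit O → queue [N, M, L, H, J]
Visit N → queue [M, L, H, J]
Visit M → queue [L, H, J]
Visit L → queue [H, J]
Visit H → queue [J]
Visit J → queue []

V -> U -> S -> Q -> P -> K -> I -> T -> R -> O -> N -> M -> L -> H -> J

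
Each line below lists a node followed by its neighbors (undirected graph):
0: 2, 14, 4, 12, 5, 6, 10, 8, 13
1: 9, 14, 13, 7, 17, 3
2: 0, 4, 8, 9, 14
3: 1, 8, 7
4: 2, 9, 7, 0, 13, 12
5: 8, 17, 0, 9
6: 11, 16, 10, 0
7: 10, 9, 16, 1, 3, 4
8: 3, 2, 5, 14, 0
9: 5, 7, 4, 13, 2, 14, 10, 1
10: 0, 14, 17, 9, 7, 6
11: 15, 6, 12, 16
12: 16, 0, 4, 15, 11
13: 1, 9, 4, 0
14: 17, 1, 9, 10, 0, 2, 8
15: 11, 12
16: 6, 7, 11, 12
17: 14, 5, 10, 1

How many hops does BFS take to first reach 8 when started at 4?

Level 0: 4
Level 1: 0, 2, 7, 9, 12, 13
Level 2: 1, 3, 5, 6, 8, 10, 11, 14, 15, 16
Level 3: 17
8 first appears at level 2.

2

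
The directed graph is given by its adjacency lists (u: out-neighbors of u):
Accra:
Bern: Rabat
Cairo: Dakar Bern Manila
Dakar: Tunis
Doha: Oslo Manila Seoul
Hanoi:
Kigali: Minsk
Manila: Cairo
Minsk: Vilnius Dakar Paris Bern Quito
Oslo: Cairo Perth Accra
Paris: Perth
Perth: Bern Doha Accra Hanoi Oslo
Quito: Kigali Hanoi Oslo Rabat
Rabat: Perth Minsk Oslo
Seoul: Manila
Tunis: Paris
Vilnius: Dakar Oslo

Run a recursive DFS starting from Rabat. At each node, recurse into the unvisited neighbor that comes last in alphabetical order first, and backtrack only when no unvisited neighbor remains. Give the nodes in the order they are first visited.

Visit Rabat
Rabat → Perth
Perth → Oslo
Oslo → Cairo
Cairo → Manila
Cairo → Dakar
Dakar → Tunis
Tunis → Paris
Cairo → Bern
Oslo → Accra
Perth → Hanoi
Perth → Doha
Doha → Seoul
Rabat → Minsk
Minsk → Vilnius
Minsk → Quito
Quito → Kigali

Rabat, Perth, Oslo, Cairo, Manila, Dakar, Tunis, Paris, Bern, Accra, Hanoi, Doha, Seoul, Minsk, Vilnius, Quito, Kigali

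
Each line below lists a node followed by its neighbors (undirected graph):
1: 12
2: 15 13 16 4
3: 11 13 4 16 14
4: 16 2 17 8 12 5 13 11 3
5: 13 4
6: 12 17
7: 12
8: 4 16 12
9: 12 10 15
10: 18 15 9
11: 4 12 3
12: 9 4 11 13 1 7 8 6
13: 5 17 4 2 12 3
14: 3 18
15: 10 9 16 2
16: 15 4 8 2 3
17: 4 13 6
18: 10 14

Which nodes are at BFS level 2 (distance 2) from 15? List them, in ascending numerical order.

Level 0: 15
Level 1: 2, 9, 10, 16
Level 2: 3, 4, 8, 12, 13, 18
Level 3: 1, 5, 6, 7, 11, 14, 17

3, 4, 8, 12, 13, 18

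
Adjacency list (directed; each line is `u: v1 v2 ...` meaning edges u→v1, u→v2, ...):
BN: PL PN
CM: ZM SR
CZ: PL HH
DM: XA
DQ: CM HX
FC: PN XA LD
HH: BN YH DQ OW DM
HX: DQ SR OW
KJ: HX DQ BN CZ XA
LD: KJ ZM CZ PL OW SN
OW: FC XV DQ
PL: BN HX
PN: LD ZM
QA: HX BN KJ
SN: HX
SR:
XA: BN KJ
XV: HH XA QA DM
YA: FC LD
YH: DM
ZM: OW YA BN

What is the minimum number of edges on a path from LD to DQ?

Level 0: LD
Level 1: CZ, KJ, OW, PL, SN, ZM
Level 2: BN, DQ, FC, HH, HX, XA, XV, YA
Level 3: CM, DM, PN, QA, SR, YH
DQ first appears at level 2.

2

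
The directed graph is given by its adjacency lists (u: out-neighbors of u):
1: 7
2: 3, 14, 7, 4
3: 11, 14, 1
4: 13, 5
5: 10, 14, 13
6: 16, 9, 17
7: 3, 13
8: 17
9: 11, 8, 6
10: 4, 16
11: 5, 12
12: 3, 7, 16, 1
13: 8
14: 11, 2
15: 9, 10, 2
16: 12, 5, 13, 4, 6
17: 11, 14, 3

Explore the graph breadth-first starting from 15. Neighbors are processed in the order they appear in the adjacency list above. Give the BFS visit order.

15 -> 9 -> 10 -> 2 -> 11 -> 8 -> 6 -> 4 -> 16 -> 3 -> 14 -> 7 -> 5 -> 12 -> 17 -> 13 -> 1

Visit 15; enqueue 9, 10, 2 → queue [9, 10, 2]
Visit 9; enqueue 11, 8, 6 → queue [10, 2, 11, 8, 6]
Visit 10; enqueue 4, 16 → queue [2, 11, 8, 6, 4, 16]
Visit 2; enqueue 3, 14, 7 → queue [11, 8, 6, 4, 16, 3, 14, 7]
Visit 11; enqueue 5, 12 → queue [8, 6, 4, 16, 3, 14, 7, 5, 12]
Visit 8; enqueue 17 → queue [6, 4, 16, 3, 14, 7, 5, 12, 17]
Visit 6 → queue [4, 16, 3, 14, 7, 5, 12, 17]
Visit 4; enqueue 13 → queue [16, 3, 14, 7, 5, 12, 17, 13]
Visit 16 → queue [3, 14, 7, 5, 12, 17, 13]
Visit 3; enqueue 1 → queue [14, 7, 5, 12, 17, 13, 1]
Visit 14 → queue [7, 5, 12, 17, 13, 1]
Visit 7 → queue [5, 12, 17, 13, 1]
Visit 5 → queue [12, 17, 13, 1]
Visit 12 → queue [17, 13, 1]
Visit 17 → queue [13, 1]
Visit 13 → queue [1]
Visit 1 → queue []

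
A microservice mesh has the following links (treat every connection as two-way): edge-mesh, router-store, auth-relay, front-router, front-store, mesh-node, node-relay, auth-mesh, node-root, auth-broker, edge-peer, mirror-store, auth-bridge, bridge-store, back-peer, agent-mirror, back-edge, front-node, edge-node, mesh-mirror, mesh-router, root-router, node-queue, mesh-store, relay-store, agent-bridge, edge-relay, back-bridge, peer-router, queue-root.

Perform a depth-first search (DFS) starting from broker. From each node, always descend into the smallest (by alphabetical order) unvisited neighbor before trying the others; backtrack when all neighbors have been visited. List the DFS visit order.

broker → auth → bridge → agent → mirror → mesh → edge → back → peer → router → front → node → queue → root → relay → store

Visit broker
broker → auth
auth → bridge
bridge → agent
agent → mirror
mirror → mesh
mesh → edge
edge → back
back → peer
peer → router
router → front
front → node
node → queue
queue → root
node → relay
relay → store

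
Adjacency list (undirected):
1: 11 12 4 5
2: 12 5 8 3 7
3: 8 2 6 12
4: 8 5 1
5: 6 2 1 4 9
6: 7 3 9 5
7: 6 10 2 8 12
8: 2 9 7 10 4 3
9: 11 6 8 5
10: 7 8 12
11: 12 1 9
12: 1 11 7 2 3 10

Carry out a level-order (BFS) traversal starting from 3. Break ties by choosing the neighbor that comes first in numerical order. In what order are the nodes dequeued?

3, 2, 6, 8, 12, 5, 7, 9, 4, 10, 1, 11

Visit 3; enqueue 2, 6, 8, 12 → queue [2, 6, 8, 12]
Visit 2; enqueue 5, 7 → queue [6, 8, 12, 5, 7]
Visit 6; enqueue 9 → queue [8, 12, 5, 7, 9]
Visit 8; enqueue 4, 10 → queue [12, 5, 7, 9, 4, 10]
Visit 12; enqueue 1, 11 → queue [5, 7, 9, 4, 10, 1, 11]
Visit 5 → queue [7, 9, 4, 10, 1, 11]
Visit 7 → queue [9, 4, 10, 1, 11]
Visit 9 → queue [4, 10, 1, 11]
Visit 4 → queue [10, 1, 11]
Visit 10 → queue [1, 11]
Visit 1 → queue [11]
Visit 11 → queue []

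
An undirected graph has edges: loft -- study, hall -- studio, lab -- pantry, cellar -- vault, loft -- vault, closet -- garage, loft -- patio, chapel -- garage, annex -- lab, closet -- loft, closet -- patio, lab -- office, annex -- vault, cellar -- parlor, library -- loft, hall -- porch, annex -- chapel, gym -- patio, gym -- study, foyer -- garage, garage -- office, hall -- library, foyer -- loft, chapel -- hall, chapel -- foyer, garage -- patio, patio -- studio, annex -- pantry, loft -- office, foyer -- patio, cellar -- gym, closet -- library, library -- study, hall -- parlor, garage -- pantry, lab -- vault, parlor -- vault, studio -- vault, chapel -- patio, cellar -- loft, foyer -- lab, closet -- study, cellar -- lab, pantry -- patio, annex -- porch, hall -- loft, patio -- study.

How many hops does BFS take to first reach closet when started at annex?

3

Level 0: annex
Level 1: chapel, lab, pantry, porch, vault
Level 2: cellar, foyer, garage, hall, loft, office, parlor, patio, studio
Level 3: closet, gym, library, study
closet first appears at level 3.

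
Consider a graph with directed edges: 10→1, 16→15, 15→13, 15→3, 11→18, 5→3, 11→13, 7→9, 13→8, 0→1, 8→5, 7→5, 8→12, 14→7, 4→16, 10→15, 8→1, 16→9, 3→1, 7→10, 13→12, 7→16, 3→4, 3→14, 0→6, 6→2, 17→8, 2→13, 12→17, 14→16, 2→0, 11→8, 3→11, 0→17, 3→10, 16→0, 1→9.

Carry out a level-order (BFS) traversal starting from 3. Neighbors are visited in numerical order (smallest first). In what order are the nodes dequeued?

3, 1, 4, 10, 11, 14, 9, 16, 15, 8, 13, 18, 7, 0, 5, 12, 6, 17, 2

Visit 3; enqueue 1, 4, 10, 11, 14 → queue [1, 4, 10, 11, 14]
Visit 1; enqueue 9 → queue [4, 10, 11, 14, 9]
Visit 4; enqueue 16 → queue [10, 11, 14, 9, 16]
Visit 10; enqueue 15 → queue [11, 14, 9, 16, 15]
Visit 11; enqueue 8, 13, 18 → queue [14, 9, 16, 15, 8, 13, 18]
Visit 14; enqueue 7 → queue [9, 16, 15, 8, 13, 18, 7]
Visit 9 → queue [16, 15, 8, 13, 18, 7]
Visit 16; enqueue 0 → queue [15, 8, 13, 18, 7, 0]
Visit 15 → queue [8, 13, 18, 7, 0]
Visit 8; enqueue 5, 12 → queue [13, 18, 7, 0, 5, 12]
Visit 13 → queue [18, 7, 0, 5, 12]
Visit 18 → queue [7, 0, 5, 12]
Visit 7 → queue [0, 5, 12]
Visit 0; enqueue 6, 17 → queue [5, 12, 6, 17]
Visit 5 → queue [12, 6, 17]
Visit 12 → queue [6, 17]
Visit 6; enqueue 2 → queue [17, 2]
Visit 17 → queue [2]
Visit 2 → queue []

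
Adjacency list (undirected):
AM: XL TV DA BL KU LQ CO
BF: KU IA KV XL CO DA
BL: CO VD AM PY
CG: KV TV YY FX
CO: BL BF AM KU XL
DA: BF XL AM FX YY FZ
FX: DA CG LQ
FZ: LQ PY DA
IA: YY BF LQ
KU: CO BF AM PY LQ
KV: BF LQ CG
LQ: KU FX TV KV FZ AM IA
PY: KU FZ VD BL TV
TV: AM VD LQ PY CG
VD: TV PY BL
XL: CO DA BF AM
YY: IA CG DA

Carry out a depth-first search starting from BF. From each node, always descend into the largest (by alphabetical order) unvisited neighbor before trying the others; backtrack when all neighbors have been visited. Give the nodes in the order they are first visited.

Visit BF
BF → XL
XL → DA
DA → YY
YY → IA
IA → LQ
LQ → TV
TV → VD
VD → PY
PY → KU
KU → CO
CO → BL
BL → AM
PY → FZ
TV → CG
CG → KV
CG → FX

BF XL DA YY IA LQ TV VD PY KU CO BL AM FZ CG KV FX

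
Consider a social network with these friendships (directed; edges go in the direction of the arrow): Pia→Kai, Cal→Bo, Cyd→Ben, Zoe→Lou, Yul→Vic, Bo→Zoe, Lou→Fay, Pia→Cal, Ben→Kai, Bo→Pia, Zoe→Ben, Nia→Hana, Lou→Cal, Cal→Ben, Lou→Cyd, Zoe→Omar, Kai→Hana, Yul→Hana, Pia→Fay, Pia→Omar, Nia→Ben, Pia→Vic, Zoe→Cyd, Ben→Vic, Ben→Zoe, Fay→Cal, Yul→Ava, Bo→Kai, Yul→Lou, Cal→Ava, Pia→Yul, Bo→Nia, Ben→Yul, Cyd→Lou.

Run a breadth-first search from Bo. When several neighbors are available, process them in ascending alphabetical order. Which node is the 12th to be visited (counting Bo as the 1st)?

Visit Bo; enqueue Kai, Nia, Pia, Zoe → queue [Kai, Nia, Pia, Zoe]
Visit Kai; enqueue Hana → queue [Nia, Pia, Zoe, Hana]
Visit Nia; enqueue Ben → queue [Pia, Zoe, Hana, Ben]
Visit Pia; enqueue Cal, Fay, Omar, Vic, Yul → queue [Zoe, Hana, Ben, Cal, Fay, Omar, Vic, Yul]
Visit Zoe; enqueue Cyd, Lou → queue [Hana, Ben, Cal, Fay, Omar, Vic, Yul, Cyd, Lou]
Visit Hana → queue [Ben, Cal, Fay, Omar, Vic, Yul, Cyd, Lou]
Visit Ben → queue [Cal, Fay, Omar, Vic, Yul, Cyd, Lou]
Visit Cal; enqueue Ava → queue [Fay, Omar, Vic, Yul, Cyd, Lou, Ava]
Visit Fay → queue [Omar, Vic, Yul, Cyd, Lou, Ava]
Visit Omar → queue [Vic, Yul, Cyd, Lou, Ava]
Visit Vic → queue [Yul, Cyd, Lou, Ava]
Visit Yul → queue [Cyd, Lou, Ava]
Visit Cyd → queue [Lou, Ava]
Visit Lou → queue [Ava]
Visit Ava → queue []

Visit order: Bo, Kai, Nia, Pia, Zoe, Hana, Ben, Cal, Fay, Omar, Vic, Yul, Cyd, Lou, Ava

Yul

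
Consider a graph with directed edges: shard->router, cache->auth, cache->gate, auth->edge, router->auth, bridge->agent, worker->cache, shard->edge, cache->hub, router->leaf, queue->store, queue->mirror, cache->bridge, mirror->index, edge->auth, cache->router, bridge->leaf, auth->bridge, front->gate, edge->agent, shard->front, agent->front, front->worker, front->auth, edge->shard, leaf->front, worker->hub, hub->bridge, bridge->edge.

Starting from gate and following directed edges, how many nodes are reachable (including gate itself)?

1

BFS from gate visits: gate
Reachable nodes: 1 of 16 total.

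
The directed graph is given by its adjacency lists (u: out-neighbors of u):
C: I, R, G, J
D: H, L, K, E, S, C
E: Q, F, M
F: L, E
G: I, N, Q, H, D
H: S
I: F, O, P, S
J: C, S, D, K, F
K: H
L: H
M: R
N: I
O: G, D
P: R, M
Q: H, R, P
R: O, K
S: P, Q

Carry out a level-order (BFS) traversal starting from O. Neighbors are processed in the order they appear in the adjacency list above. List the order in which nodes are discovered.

O G D I N Q H L K E S C F P R M J

Visit O; enqueue G, D → queue [G, D]
Visit G; enqueue I, N, Q, H → queue [D, I, N, Q, H]
Visit D; enqueue L, K, E, S, C → queue [I, N, Q, H, L, K, E, S, C]
Visit I; enqueue F, P → queue [N, Q, H, L, K, E, S, C, F, P]
Visit N → queue [Q, H, L, K, E, S, C, F, P]
Visit Q; enqueue R → queue [H, L, K, E, S, C, F, P, R]
Visit H → queue [L, K, E, S, C, F, P, R]
Visit L → queue [K, E, S, C, F, P, R]
Visit K → queue [E, S, C, F, P, R]
Visit E; enqueue M → queue [S, C, F, P, R, M]
Visit S → queue [C, F, P, R, M]
Visit C; enqueue J → queue [F, P, R, M, J]
Visit F → queue [P, R, M, J]
Visit P → queue [R, M, J]
Visit R → queue [M, J]
Visit M → queue [J]
Visit J → queue []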